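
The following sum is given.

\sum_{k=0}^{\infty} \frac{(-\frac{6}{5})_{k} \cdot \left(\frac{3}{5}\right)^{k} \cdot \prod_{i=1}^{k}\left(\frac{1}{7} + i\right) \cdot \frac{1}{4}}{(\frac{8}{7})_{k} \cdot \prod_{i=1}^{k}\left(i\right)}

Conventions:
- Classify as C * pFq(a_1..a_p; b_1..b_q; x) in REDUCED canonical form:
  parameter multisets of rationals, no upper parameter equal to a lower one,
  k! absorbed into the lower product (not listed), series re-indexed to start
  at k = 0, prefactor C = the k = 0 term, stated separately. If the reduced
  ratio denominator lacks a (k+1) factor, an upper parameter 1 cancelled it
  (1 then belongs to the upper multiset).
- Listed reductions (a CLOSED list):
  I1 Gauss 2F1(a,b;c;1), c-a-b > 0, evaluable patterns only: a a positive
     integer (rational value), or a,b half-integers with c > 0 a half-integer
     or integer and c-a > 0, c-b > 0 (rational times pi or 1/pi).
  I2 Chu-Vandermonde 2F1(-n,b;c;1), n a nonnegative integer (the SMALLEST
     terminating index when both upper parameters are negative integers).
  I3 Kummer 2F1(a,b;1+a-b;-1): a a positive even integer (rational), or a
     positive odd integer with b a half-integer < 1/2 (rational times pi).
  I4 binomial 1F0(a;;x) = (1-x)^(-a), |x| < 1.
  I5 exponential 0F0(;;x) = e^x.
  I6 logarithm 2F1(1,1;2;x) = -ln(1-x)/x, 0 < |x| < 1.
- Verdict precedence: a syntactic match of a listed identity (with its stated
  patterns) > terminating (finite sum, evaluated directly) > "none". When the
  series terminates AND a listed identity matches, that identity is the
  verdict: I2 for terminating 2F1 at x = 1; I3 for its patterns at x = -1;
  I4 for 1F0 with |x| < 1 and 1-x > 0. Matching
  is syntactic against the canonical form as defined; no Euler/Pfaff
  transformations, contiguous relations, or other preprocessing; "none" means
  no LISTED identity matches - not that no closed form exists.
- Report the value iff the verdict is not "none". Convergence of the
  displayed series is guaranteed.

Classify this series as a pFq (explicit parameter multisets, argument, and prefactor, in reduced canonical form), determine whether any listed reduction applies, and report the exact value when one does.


With C = \frac{1}{4}: the canonical form is 1F0(-\frac{6}{5}; -; \frac{3}{5}). Verdict: the binomial series (I4) matches (the 1F0 binomial series: exponent 6/5, x = \frac{3}{5}). Exact value: \frac{1}{4} \cdot \left(\frac{2}{5}\right)^{\frac{6}{5}}.

The tell: t_0 = \frac{1}{4} here, and the parameter 8/7 appears in both the upper and lower lists and cancels.
Ratio: r(k) = \frac{3}{5} * (k-\frac{6}{5}) / [(k+1)] - rational; roots negated = parameters, x = \frac{3}{5}, C = \frac{1}{4}.


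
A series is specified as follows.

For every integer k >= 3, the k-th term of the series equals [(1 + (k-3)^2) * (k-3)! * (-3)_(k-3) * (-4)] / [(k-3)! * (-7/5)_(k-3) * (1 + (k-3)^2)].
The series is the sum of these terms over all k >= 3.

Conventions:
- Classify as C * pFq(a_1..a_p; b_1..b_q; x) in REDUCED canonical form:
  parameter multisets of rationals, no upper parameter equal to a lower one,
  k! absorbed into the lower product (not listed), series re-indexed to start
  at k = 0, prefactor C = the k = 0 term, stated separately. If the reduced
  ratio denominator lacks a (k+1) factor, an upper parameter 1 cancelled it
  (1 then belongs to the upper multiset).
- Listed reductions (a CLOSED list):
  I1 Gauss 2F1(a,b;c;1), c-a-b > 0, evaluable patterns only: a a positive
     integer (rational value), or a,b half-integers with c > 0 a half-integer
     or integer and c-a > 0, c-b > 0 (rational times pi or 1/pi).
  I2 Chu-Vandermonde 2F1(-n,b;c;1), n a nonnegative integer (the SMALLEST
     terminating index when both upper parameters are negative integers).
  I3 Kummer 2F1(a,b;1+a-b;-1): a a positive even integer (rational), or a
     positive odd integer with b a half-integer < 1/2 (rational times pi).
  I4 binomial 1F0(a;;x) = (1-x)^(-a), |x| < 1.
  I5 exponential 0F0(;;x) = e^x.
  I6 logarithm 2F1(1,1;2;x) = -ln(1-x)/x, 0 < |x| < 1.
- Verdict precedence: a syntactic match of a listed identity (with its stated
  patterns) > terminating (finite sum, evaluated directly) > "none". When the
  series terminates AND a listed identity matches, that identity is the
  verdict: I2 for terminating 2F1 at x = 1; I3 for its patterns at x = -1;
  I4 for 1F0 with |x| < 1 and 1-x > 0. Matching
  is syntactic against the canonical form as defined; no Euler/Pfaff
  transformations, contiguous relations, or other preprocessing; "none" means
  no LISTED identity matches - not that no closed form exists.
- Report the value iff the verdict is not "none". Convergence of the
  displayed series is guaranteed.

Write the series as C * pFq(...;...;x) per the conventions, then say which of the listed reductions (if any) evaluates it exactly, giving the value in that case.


Structural cue: from the first term -4: the factorial ratio (C = -4) (k+a-1)!/(a-1)! is a rising factorial (a)_k.
Term ratio: r(k) = 1 * (k-3) (k+1) / [(k-7/5) (k+1)] - poly over poly, x = 1 from leading terms; C = -4 at k = 0.

Prefactor -4, argument 1: 2F1 with upper {-3, 1} over lower {-7/5}. Verdict: Chu-Vandermonde (I2) fires (terminating 2F1 at x = 1 with n = 3, b = 1, c = -7/5). Sum: 16.


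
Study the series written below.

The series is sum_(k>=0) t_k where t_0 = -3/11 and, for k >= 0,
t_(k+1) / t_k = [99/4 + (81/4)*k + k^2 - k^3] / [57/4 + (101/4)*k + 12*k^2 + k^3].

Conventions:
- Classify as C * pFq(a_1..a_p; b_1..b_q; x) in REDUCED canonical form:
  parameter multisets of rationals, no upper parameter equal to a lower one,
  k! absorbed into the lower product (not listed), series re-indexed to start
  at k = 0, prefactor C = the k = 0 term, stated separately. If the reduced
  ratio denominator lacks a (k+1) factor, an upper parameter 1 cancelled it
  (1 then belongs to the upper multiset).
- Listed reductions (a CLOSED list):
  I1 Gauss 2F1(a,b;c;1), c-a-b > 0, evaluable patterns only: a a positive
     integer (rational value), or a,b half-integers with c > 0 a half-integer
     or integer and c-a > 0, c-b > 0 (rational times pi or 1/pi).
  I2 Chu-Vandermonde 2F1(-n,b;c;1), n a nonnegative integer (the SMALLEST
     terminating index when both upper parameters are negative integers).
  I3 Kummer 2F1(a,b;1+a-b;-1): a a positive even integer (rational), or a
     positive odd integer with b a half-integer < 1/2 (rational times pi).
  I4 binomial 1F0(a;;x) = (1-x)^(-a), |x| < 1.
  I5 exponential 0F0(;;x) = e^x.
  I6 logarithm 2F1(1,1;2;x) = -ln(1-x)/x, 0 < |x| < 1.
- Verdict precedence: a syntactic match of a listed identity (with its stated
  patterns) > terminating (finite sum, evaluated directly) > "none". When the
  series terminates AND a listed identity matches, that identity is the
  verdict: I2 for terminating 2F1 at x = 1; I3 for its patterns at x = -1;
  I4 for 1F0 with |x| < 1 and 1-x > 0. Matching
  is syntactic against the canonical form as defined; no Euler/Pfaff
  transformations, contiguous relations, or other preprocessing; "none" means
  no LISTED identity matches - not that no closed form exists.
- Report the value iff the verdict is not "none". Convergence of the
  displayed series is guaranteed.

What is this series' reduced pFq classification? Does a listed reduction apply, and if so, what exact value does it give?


Reduced: x = -1, 2F1, upper = {-11/2, 3}, lower = {19/2}, C = -3/11. Verdict: Kummer's theorem (I3) fires (x = -1; c = 19/2 equals 1+a-b for upper {-11/2, 3}: listed pattern). Exact value: (-29835/65536) * pi.

The tell: t_0 being -3/11, cancel k + 3/2 from the displayed ratio first; then C = -3/11, x = -1.
Ratio: r(k) = (-1) * (k-11/2) (k+3) / [(k+19/2) (k+1)] - poly over poly, x = (-1) from leading terms; C = -3/11 at k = 0.


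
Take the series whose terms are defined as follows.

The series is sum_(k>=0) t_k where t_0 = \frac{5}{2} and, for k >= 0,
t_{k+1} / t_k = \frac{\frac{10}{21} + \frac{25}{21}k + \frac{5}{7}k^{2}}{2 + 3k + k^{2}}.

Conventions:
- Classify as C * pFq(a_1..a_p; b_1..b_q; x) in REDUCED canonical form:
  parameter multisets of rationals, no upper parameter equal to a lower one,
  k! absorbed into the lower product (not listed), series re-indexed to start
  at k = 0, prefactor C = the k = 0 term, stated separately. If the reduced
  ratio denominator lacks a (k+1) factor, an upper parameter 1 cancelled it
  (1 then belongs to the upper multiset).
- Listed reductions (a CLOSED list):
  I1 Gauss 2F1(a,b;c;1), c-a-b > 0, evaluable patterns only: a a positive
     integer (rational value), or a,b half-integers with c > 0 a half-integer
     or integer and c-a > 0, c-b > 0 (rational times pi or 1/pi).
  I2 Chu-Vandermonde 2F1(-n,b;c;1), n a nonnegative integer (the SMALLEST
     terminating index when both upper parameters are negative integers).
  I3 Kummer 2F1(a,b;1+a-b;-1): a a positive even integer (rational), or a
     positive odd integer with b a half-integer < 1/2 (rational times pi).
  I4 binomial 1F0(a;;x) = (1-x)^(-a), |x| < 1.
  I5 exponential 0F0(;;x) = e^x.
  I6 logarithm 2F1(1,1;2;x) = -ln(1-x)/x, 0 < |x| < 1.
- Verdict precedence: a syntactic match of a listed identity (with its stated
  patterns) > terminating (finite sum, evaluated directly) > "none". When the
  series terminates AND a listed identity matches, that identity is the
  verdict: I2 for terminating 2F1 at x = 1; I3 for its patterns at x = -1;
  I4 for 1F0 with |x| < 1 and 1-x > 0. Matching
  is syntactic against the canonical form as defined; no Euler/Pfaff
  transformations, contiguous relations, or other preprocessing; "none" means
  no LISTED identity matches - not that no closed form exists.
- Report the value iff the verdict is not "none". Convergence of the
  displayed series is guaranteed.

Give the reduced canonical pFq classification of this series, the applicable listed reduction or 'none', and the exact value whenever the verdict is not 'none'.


With C = \frac{5}{2}: the canonical form is 2F1(\frac{2}{3}, 1; 2; \frac{5}{7}). Verdict: none (x = \frac{5}{7}): each listed identity misses the multisets {\frac{2}{3}, 1} ; {2}.

Key step: with t_0 = \frac{5}{2}, roots of the ratio polynomials (prefactor 5/2) are the negated parameters.
Step ratio: r(k) = \frac{5}{7} * (k+\frac{2}{3}) (k+1) / [(k+2) (k+1)] ; factor over Q: parameters, x = \frac{5}{7}, and C = \frac{5}{2}.


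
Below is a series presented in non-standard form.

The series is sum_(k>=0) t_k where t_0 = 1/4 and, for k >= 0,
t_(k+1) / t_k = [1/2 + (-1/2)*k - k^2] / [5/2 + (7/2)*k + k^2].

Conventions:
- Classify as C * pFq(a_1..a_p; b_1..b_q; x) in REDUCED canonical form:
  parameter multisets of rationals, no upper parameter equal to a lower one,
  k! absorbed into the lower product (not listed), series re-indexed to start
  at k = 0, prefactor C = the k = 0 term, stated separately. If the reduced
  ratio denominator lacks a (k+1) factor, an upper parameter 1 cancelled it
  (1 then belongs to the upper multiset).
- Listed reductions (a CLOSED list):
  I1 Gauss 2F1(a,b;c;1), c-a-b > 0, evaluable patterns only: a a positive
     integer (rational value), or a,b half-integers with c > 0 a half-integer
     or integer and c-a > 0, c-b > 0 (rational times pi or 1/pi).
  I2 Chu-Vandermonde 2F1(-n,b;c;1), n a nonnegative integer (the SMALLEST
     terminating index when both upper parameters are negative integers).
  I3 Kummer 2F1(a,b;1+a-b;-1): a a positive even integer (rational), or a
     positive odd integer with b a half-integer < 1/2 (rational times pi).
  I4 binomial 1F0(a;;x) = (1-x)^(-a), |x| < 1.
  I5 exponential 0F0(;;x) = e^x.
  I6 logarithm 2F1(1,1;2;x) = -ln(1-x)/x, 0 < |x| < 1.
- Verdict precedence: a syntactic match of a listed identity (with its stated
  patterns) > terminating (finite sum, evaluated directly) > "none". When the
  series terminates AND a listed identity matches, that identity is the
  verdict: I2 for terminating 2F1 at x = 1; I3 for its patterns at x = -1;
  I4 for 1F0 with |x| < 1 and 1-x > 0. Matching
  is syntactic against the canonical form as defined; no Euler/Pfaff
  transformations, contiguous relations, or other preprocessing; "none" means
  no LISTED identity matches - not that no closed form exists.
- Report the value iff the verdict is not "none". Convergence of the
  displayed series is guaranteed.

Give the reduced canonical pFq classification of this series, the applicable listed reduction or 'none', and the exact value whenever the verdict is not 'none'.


Key step: with t_0 = 1/4, roots of the ratio polynomials (C = 1/4, x = -1) are the negated parameters.
Step ratio: r(k) = (-1) * (k-1/2) (k+1) / [(k+5/2) (k+1)] - rational; roots negated = parameters, x = (-1), C = 1/4.

Canonical form: C = 1/4 times 2F1 with upper {-1/2, 1}, lower {5/2}, x = -1. Verdict: the Kummer evaluation I3 matches (x = -1; c = 5/2 equals 1+a-b for upper {-1/2, 1}: listed pattern). Exact value: (3/32) * pi.


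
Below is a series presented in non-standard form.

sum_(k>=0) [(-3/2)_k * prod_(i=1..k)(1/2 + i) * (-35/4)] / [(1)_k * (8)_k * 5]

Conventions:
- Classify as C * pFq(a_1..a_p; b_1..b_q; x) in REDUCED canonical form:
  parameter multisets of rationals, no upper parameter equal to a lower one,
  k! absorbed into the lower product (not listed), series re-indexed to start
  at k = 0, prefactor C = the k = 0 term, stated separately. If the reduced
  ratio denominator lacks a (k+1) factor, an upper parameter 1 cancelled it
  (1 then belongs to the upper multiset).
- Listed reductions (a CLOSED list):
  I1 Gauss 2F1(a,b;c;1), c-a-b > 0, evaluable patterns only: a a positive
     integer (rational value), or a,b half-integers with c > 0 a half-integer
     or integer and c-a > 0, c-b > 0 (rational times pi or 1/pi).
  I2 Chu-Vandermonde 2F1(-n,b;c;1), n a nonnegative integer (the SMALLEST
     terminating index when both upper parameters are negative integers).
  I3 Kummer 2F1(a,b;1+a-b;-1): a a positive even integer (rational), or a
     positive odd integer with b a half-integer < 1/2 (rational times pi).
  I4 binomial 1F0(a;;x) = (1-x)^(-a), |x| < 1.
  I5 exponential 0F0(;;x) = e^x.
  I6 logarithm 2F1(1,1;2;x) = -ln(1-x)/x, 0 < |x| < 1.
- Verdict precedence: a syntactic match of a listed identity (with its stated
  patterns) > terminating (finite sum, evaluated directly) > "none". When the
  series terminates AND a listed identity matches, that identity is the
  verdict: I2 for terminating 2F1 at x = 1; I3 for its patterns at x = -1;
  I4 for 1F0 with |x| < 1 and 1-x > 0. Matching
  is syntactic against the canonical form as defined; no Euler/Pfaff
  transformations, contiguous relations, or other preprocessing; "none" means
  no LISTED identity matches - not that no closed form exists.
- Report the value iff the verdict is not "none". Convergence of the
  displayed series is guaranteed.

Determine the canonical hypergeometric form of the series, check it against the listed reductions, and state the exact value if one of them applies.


Reduced: x = 1, 2F1, upper = {-3/2, 3/2}, lower = {8}, C = -7/4. Verdict: Gauss's theorem I1 (half-integer case) applies (x = 1; upper {-3/2, 3/2} half-integers, c = 8 in the evaluable pattern). Hence: (-14680064/3610035) / pi.

Key step: x = 1 and (1)_k (C = -7/4, x = 1) is k! itself.
Consecutive-term ratio: r(k) = 1 * (k-3/2) (k+3/2) / [(k+8) (k+1)] - rational in k, leading ratio 1; with t_0 = -7/4, classification follows.


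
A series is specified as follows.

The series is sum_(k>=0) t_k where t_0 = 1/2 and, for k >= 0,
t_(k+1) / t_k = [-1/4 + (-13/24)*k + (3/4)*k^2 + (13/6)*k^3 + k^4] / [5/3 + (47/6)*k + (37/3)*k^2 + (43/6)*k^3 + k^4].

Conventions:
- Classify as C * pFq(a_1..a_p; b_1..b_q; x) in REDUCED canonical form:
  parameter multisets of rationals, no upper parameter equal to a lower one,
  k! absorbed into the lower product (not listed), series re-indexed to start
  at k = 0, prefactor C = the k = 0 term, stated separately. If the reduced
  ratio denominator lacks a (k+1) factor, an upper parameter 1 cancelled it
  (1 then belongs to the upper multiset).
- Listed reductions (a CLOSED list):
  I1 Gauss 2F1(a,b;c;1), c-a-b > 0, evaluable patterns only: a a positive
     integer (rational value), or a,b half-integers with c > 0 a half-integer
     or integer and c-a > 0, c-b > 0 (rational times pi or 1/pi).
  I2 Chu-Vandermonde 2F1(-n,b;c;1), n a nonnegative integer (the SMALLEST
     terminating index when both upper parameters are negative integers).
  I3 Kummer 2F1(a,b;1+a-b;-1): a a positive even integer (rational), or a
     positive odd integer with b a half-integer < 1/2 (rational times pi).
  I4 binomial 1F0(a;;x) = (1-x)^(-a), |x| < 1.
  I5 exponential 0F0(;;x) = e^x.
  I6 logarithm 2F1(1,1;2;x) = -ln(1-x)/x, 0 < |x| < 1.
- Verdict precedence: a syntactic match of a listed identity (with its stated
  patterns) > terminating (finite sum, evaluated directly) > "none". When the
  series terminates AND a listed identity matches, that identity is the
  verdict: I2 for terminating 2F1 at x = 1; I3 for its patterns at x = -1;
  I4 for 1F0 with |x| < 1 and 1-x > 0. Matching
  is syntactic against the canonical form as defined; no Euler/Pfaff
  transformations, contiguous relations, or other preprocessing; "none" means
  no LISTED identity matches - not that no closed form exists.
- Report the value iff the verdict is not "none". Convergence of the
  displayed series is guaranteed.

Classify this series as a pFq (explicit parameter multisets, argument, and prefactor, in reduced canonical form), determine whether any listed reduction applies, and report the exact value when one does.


Reduced: x = 1, 2F1, upper = {-1/2, 3/2}, lower = {5}, C = 1/2. Verdict: this is Gauss's theorem I1 (half-integer case) (x = 1; upper {-1/2, 3/2} half-integers, c = 5 in the evaluable pattern). Value: (2048/1575) / pi.

The tell: with t_0 = 1/2, the parameter 2/3 appears in both the upper and lower lists and cancels (alongside the other common factor).
Ratio: r(k) = 1 * (k-1/2) (k+3/2) / [(k+5) (k+1)] - poly over poly, x = 1 from leading terms; C = 1/2 at k = 0.


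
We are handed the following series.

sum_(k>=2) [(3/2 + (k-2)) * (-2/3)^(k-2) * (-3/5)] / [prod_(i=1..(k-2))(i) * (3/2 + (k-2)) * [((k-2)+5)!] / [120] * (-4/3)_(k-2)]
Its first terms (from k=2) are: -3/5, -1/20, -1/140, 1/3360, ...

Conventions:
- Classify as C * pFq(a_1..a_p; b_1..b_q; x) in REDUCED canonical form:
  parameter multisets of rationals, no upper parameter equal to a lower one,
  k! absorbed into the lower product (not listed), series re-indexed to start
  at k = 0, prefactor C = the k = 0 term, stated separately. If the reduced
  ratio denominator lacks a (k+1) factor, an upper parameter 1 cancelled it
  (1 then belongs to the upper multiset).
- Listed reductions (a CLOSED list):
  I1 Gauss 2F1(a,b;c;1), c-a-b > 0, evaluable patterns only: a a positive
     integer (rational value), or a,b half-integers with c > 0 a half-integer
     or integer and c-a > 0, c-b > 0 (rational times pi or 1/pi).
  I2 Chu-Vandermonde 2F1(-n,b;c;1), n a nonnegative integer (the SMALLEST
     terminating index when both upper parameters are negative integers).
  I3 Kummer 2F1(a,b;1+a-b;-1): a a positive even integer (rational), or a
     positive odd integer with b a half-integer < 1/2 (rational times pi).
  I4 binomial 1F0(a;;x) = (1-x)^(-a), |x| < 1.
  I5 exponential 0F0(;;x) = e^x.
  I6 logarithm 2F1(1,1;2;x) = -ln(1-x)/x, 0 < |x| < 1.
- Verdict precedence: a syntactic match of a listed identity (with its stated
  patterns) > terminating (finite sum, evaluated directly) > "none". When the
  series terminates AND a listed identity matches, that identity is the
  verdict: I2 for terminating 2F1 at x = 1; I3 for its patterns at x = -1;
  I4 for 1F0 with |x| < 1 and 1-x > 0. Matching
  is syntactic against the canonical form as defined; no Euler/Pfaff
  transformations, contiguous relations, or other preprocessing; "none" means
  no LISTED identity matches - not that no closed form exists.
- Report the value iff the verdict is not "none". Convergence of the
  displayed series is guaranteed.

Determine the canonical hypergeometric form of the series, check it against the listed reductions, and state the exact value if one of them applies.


At argument -2/3: a 0F2 with upper {-}, lower {-4/3, 6}, scaled by C = -3/5. Verdict: none (x = -2/3): each listed identity misses the multisets {-} ; {-4/3, 6}.

Structural cue: t_0 being -3/5, the product of the first k integers (prefactor -3/5) is k!.
Term ratio: r(k) = (-2/3) * 1 / [(k-4/3) (k+6) (k+1)] - rational; roots negated = parameters, x = (-2/3), C = -3/5.


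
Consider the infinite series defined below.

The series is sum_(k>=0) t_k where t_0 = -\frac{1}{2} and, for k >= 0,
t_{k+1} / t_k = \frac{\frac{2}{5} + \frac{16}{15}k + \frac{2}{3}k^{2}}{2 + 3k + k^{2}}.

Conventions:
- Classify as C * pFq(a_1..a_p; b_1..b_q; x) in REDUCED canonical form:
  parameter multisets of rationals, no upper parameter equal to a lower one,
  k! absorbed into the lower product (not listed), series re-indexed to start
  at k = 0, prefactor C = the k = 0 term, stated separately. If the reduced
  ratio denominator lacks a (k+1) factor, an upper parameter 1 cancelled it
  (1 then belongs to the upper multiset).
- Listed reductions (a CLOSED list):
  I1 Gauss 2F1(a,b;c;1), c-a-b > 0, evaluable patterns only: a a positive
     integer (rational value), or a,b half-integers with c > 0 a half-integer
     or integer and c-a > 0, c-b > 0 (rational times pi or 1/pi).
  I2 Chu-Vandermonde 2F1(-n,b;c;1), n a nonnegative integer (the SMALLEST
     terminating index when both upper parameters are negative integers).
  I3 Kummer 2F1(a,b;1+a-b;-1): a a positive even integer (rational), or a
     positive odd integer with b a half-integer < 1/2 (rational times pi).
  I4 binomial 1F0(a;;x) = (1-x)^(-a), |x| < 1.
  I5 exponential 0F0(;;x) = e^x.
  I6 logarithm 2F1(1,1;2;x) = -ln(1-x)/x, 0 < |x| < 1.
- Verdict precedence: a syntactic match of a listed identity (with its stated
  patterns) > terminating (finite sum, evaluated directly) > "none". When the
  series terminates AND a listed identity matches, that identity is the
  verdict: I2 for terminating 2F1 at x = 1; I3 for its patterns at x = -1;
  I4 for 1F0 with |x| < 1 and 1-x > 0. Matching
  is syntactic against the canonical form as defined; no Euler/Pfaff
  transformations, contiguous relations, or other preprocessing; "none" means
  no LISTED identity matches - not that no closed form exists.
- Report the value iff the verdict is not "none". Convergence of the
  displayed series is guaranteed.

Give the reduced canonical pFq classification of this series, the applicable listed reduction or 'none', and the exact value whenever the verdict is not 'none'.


Canonical form: C = -\frac{1}{2} times 2F1 with upper {\frac{3}{5}, 1}, lower {2}, x = \frac{2}{3}. Verdict: none. Every listed pattern misses the 2F1 form at \frac{2}{3}, upper {\frac{3}{5}, 1}.

Structural cue: with t_0 = -\frac{1}{2}, factor the ratio over Q (C = -1/2): negated roots = parameters.
Consecutive-term ratio: r(k) = \frac{2}{3} * (k+\frac{3}{5}) (k+1) / [(k+2) (k+1)] - rational in k, leading ratio \frac{2}{3}; with t_0 = -\frac{1}{2}, classification follows.


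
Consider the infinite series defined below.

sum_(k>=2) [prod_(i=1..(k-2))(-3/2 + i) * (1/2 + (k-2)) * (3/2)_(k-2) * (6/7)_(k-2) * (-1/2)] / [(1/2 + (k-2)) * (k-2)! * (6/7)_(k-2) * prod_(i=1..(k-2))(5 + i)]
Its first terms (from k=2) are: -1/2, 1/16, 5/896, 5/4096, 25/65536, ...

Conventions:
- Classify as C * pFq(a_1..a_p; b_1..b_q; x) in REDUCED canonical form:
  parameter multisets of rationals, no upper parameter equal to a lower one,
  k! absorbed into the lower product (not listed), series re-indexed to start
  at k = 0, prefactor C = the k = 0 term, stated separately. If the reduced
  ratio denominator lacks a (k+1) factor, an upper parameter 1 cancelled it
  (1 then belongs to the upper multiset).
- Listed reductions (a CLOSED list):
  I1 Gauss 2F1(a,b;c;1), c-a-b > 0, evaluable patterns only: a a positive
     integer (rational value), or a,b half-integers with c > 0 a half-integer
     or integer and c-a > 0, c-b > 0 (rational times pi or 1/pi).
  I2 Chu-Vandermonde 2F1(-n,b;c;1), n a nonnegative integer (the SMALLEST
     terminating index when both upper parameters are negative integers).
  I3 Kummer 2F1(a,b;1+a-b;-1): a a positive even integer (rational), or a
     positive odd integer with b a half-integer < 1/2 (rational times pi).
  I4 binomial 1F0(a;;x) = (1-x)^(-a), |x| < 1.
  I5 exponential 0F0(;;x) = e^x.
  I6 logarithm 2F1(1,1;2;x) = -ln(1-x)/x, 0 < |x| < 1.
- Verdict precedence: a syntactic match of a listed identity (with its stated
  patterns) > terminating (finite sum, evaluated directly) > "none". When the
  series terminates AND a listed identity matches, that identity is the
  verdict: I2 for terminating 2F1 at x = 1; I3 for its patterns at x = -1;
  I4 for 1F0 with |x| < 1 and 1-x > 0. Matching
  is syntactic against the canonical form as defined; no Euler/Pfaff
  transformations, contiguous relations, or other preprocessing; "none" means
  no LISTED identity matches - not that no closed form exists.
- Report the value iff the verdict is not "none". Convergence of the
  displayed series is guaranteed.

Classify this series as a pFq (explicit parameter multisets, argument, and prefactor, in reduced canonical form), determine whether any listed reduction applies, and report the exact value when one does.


This is -1/2 * 2F1(-1/2, 3/2; 6; 1) in reduced canonical form. Verdict: Gauss's theorem I1 (half-integer case) matches (x = 1; upper {-1/2, 3/2} half-integers, c = 6 in the evaluable pattern). Value: (-32768/24255) / pi.

First insight: x = 1 and the lower running product (prefactor -1/2) is a rising factorial.
Term ratio: r(k) = 1 * (k-1/2) (k+3/2) / [(k+6) (k+1)] - rational in k, leading ratio 1; with t_0 = -1/2, classification follows.


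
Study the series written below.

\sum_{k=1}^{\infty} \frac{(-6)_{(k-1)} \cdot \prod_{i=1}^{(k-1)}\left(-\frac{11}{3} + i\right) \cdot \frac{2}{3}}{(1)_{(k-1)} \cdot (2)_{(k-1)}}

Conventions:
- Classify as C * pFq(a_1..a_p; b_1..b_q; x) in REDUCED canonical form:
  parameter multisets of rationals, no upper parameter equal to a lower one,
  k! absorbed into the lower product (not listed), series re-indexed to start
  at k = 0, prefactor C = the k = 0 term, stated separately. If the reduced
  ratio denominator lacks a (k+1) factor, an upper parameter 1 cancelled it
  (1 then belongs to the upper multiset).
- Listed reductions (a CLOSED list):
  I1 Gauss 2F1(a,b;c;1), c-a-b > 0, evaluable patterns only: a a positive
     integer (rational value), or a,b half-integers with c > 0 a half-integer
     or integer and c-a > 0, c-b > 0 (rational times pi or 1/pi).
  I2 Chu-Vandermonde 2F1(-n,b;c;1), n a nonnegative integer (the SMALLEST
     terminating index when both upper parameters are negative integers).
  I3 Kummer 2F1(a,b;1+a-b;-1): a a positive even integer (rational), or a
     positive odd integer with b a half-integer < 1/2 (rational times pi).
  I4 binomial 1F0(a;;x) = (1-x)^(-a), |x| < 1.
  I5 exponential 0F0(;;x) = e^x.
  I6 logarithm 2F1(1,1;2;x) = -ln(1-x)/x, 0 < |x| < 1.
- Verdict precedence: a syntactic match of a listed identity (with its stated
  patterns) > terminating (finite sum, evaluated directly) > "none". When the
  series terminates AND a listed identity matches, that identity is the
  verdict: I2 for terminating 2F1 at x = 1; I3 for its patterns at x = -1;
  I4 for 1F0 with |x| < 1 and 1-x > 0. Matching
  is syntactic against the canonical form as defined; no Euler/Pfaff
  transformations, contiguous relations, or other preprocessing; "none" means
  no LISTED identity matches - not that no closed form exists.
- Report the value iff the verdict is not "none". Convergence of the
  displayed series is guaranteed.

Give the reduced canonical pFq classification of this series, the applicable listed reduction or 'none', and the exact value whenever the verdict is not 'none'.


Reduced: x = 1, 2F1, upper = {-6, -\frac{8}{3}}, lower = {2}, C = \frac{2}{3}. Verdict: Vandermonde's identity (I2) applies (terminating 2F1 at x = 1 with n = 6, b = -8/3, c = 2). Sum: \frac{294814}{19683}.

First insight: t_0 being \frac{2}{3}, the running product (C = 2/3) telescopes to a rising factorial.
Step ratio: r(k) = 1 * (k-6) (k-\frac{8}{3}) / [(k+2) (k+1)] - rational; roots negated = parameters, x = 1, C = \frac{2}{3}.


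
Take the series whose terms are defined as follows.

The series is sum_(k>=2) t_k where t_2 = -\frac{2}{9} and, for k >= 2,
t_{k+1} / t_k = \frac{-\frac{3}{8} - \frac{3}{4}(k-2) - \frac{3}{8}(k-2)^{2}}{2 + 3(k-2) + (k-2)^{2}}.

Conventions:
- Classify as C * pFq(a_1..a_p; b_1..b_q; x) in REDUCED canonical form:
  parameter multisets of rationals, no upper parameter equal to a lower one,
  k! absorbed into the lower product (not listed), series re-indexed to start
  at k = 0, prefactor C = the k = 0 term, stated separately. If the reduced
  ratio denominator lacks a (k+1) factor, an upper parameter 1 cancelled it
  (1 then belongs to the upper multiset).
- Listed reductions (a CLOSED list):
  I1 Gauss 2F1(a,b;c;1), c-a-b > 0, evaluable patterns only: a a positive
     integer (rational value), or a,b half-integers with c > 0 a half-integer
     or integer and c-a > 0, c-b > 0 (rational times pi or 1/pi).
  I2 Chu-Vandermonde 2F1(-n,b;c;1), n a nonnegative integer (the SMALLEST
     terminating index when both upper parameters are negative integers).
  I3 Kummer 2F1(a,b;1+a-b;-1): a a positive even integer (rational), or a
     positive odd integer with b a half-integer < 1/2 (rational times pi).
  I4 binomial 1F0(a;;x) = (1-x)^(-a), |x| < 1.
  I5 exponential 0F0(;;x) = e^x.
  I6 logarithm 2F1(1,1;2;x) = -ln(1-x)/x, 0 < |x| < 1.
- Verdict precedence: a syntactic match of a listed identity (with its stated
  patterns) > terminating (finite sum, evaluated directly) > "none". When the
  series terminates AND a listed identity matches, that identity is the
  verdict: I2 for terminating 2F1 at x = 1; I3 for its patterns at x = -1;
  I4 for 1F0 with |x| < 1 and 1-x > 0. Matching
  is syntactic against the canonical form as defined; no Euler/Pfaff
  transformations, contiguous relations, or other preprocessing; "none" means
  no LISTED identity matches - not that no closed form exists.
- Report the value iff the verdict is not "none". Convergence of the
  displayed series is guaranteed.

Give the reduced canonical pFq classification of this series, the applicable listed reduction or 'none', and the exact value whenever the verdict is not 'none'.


x = -\frac{3}{8} here; the reduced form reads 2F1, upper {1, 1}, lower {2}, C = -\frac{2}{9}. Verdict: the logarithmic series (I6) matches (the logarithm: parameters (1,1;2), x = -\frac{3}{8}). Hence: \left(-\frac{16}{27}\right) \cdot \ln\left(\frac{11}{8}\right).

The tell: x = -\frac{3}{8} and factor the ratio over Q (C = -2/9): negated roots = parameters.
Adjacent-term ratio: r(k) = -\frac{3}{8} * (k+1) (k+1) / [(k+2) (k+1)] - rational in k, leading ratio -\frac{3}{8}; with t_0 = -\frac{2}{9}, classification follows.


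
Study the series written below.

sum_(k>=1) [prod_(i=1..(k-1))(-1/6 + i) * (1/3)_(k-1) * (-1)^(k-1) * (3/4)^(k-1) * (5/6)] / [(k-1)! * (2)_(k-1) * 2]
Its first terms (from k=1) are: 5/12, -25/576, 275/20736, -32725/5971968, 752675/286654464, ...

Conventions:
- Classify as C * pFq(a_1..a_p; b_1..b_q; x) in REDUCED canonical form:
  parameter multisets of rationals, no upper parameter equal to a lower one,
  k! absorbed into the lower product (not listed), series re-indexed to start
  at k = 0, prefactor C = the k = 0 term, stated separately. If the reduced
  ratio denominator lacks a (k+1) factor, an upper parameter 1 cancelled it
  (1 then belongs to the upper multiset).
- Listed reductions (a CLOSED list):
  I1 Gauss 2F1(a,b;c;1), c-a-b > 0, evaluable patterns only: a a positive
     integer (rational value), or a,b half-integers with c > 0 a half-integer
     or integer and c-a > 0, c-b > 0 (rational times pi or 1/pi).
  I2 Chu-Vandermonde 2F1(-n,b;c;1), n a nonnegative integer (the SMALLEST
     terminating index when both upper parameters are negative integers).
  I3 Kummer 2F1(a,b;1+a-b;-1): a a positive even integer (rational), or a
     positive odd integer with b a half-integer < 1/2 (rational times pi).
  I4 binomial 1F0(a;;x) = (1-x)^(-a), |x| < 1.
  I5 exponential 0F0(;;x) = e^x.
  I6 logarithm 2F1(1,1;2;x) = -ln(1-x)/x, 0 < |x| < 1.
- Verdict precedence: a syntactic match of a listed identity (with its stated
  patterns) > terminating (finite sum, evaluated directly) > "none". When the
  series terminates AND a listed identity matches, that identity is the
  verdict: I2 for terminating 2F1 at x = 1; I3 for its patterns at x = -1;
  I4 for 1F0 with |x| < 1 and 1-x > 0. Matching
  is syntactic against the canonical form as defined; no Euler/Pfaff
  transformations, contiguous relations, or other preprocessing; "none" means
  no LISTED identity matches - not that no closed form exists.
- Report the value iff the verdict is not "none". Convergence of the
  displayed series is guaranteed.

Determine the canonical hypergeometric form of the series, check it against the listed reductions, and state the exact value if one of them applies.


Key observation: from the first term 5/12: the constant factors (C = 5/12, x = -3/4) combine into one prefactor.
Term ratio: r(k) = (-3/4) * (k+1/3) (k+5/6) / [(k+2) (k+1)] ; factor over Q: parameters, x = (-3/4), and C = 5/12.

Classification (C = 5/12): 2F1 with upper {1/3, 5/6}, lower {2}, argument x = -3/4. Verdict: none. No listed pattern accepts 2F1(1/3, 5/6; 2; -3/4).


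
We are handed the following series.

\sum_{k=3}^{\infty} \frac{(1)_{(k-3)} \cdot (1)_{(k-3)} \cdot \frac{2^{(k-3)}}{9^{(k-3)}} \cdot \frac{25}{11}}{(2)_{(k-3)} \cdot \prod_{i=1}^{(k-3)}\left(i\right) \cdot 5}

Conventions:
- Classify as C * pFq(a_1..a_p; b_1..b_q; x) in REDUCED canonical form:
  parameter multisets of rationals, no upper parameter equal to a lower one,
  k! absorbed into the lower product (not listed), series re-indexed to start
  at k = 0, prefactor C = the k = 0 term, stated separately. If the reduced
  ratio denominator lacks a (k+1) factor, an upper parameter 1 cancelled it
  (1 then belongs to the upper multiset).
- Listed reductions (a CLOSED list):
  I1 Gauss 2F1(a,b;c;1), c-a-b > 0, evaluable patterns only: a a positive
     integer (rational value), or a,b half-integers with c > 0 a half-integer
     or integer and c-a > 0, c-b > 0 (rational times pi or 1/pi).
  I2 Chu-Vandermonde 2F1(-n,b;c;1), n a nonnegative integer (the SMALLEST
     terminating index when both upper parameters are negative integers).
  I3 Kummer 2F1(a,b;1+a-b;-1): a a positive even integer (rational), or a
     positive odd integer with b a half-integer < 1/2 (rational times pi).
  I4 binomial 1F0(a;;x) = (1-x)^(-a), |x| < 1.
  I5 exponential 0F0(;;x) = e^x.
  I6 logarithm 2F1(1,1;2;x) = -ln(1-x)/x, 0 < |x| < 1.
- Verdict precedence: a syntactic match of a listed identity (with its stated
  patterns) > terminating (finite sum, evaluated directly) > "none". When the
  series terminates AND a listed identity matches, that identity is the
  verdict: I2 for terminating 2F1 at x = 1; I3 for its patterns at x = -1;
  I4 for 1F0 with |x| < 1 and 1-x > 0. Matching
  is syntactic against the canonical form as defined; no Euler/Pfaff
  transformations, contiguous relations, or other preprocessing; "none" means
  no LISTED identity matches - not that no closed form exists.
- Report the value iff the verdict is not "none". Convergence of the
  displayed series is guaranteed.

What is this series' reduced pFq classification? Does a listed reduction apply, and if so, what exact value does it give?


Reduced: x = \frac{2}{9}, 2F1, upper = {1, 1}, lower = {2}, C = \frac{5}{11}. Verdict: the logarithmic series (I6) fires (the logarithm: parameters (1,1;2), x = \frac{2}{9}). Sum: \left(-\frac{45}{22}\right) \cdot \ln\left(\frac{7}{9}\right).

Key observation: with t_0 = \frac{5}{11}, the two geometric factors (C = 5/11, x = 2/9) combine into one argument.
Adjacent-term ratio: r(k) = \frac{2}{9} * (k+1) (k+1) / [(k+2) (k+1)] - rational in k, leading ratio \frac{2}{9}; with t_0 = \frac{5}{11}, classification follows.


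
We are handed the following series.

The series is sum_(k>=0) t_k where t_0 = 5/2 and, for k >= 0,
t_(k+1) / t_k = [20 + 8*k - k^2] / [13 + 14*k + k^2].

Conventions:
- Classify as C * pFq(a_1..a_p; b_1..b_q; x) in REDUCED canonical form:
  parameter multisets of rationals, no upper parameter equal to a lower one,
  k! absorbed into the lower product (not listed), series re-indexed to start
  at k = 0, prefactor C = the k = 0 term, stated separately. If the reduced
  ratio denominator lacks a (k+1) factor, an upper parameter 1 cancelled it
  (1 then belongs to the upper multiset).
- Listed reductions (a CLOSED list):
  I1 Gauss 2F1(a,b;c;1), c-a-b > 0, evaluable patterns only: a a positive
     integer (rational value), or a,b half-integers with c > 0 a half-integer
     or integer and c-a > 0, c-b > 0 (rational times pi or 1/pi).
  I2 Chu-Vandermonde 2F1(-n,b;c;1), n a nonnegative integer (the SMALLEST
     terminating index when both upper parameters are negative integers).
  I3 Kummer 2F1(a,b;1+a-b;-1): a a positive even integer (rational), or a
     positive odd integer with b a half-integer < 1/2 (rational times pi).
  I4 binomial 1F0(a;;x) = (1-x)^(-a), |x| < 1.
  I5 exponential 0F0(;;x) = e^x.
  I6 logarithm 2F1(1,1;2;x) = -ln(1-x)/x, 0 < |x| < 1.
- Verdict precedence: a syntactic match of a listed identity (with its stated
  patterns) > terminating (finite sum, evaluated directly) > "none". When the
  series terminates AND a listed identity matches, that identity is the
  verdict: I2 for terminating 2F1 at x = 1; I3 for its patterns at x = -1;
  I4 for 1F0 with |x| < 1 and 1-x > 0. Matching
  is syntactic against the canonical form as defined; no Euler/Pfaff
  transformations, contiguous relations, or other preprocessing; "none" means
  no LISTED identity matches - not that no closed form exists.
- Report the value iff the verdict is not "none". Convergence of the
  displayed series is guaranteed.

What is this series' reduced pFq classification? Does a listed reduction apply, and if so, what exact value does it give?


This is 5/2 * 2F1(-10, 2; 13; -1) in reduced canonical form. Verdict: Kummer's theorem (I3) fires (x = -1; c = 13 equals 1+a-b for upper {-10, 2}: listed pattern). Value: 15.

First insight: with t_0 = 5/2, roots of the ratio polynomials (prefactor 5/2) are the negated parameters.
Adjacent-term ratio: r(k) = (-1) * (k-10) (k+2) / [(k+13) (k+1)] - rational; roots negated = parameters, x = (-1), C = 5/2.


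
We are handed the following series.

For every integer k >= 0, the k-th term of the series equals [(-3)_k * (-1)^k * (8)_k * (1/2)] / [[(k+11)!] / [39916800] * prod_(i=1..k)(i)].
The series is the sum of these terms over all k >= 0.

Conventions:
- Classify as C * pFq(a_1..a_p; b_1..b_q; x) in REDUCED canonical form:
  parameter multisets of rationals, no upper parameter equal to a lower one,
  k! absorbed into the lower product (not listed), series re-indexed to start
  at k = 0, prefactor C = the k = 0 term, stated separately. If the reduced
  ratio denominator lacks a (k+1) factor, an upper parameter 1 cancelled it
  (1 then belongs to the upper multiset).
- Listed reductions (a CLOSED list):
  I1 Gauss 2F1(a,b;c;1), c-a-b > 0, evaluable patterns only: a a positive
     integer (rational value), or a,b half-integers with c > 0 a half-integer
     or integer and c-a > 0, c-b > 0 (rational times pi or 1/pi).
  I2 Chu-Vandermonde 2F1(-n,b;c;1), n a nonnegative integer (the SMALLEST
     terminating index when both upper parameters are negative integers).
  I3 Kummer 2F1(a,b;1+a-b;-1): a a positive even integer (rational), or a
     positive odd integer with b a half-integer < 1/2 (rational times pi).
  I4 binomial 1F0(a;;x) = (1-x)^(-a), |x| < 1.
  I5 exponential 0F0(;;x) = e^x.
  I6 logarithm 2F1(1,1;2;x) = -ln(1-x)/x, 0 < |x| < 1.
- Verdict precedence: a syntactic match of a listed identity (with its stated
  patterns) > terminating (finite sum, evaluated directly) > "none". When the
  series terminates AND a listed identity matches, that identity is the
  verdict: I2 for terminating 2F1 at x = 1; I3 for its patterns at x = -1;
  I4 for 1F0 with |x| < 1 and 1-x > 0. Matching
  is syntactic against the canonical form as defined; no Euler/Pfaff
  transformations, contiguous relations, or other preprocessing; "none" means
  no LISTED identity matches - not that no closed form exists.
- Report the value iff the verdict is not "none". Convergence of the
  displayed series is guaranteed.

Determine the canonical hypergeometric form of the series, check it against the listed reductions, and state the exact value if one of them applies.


Reduced: x = -1, 2F1, upper = {-3, 8}, lower = {12}, C = 1/2. Verdict: this is the Kummer evaluation I3 (x = -1; c = 12 equals 1+a-b for upper {-3, 8}: listed pattern). Value: 33/14.

First insight: x = (-1) and the denominator's factorial ratio (C = 1/2) is a lower Pochhammer.
Ratio: r(k) = (-1) * (k-3) (k+8) / [(k+12) (k+1)] ; factor over Q: parameters, x = (-1), and C = 1/2.
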